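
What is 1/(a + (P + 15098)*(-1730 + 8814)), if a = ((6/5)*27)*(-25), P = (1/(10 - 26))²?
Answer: 64/6845020779 ≈ 9.3499e-9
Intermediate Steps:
P = 1/256 (P = (1/(-16))² = (-1/16)² = 1/256 ≈ 0.0039063)
a = -810 (a = ((6*(⅕))*27)*(-25) = ((6/5)*27)*(-25) = (162/5)*(-25) = -810)
1/(a + (P + 15098)*(-1730 + 8814)) = 1/(-810 + (1/256 + 15098)*(-1730 + 8814)) = 1/(-810 + (3865089/256)*7084) = 1/(-810 + 6845072619/64) = 1/(6845020779/64) = 64/6845020779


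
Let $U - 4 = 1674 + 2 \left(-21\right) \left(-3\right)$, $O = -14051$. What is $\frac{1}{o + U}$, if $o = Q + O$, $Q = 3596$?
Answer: $- \frac{1}{8651} \approx -0.00011559$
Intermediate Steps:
$o = -10455$ ($o = 3596 - 14051 = -10455$)
$U = 1804$ ($U = 4 + \left(1674 + 2 \left(-21\right) \left(-3\right)\right) = 4 + \left(1674 - -126\right) = 4 + \left(1674 + 126\right) = 4 + 1800 = 1804$)
$\frac{1}{o + U} = \frac{1}{-10455 + 1804} = \frac{1}{-8651} = - \frac{1}{8651}$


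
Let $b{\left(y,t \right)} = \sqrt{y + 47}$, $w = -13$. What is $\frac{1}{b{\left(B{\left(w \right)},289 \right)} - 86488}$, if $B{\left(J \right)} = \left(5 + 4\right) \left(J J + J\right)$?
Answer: $- \frac{86488}{7480172693} - \frac{\sqrt{1451}}{7480172693} \approx -1.1567 \cdot 10^{-5}$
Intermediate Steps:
$B{\left(J \right)} = 9 J + 9 J^{2}$ ($B{\left(J \right)} = 9 \left(J^{2} + J\right) = 9 \left(J + J^{2}\right) = 9 J + 9 J^{2}$)
$b{\left(y,t \right)} = \sqrt{47 + y}$
$\frac{1}{b{\left(B{\left(w \right)},289 \right)} - 86488} = \frac{1}{\sqrt{47 + 9 \left(-13\right) \left(1 - 13\right)} - 86488} = \frac{1}{\sqrt{47 + 9 \left(-13\right) \left(-12\right)} - 86488} = \frac{1}{\sqrt{47 + 1404} - 86488} = \frac{1}{\sqrt{1451} - 86488} = \frac{1}{-86488 + \sqrt{1451}}$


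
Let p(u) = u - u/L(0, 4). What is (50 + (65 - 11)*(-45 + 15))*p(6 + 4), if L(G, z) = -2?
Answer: -23550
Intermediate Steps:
p(u) = 3*u/2 (p(u) = u - u/(-2) = u - u*(-1)/2 = u - (-1)*u/2 = u + u/2 = 3*u/2)
(50 + (65 - 11)*(-45 + 15))*p(6 + 4) = (50 + (65 - 11)*(-45 + 15))*(3*(6 + 4)/2) = (50 + 54*(-30))*((3/2)*10) = (50 - 1620)*15 = -1570*15 = -23550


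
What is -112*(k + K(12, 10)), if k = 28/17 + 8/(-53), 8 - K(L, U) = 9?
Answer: -50064/901 ≈ -55.565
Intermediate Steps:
K(L, U) = -1 (K(L, U) = 8 - 1*9 = 8 - 9 = -1)
k = 1348/901 (k = 28*(1/17) + 8*(-1/53) = 28/17 - 8/53 = 1348/901 ≈ 1.4961)
-112*(k + K(12, 10)) = -112*(1348/901 - 1) = -112*447/901 = -50064/901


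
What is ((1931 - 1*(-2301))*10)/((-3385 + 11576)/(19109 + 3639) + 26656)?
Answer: 962695360/606378879 ≈ 1.5876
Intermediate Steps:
((1931 - 1*(-2301))*10)/((-3385 + 11576)/(19109 + 3639) + 26656) = ((1931 + 2301)*10)/(8191/22748 + 26656) = (4232*10)/(8191*(1/22748) + 26656) = 42320/(8191/22748 + 26656) = 42320/(606378879/22748) = 42320*(22748/606378879) = 962695360/606378879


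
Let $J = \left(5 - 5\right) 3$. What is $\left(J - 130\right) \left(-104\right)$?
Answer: $13520$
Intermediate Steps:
$J = 0$ ($J = 0 \cdot 3 = 0$)
$\left(J - 130\right) \left(-104\right) = \left(0 - 130\right) \left(-104\right) = \left(-130\right) \left(-104\right) = 13520$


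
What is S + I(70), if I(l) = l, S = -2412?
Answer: -2342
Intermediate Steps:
S + I(70) = -2412 + 70 = -2342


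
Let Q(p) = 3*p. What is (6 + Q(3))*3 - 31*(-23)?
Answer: 758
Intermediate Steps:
(6 + Q(3))*3 - 31*(-23) = (6 + 3*3)*3 - 31*(-23) = (6 + 9)*3 + 713 = 15*3 + 713 = 45 + 713 = 758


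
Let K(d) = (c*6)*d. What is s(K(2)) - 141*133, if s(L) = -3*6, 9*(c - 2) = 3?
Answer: -18771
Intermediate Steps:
c = 7/3 (c = 2 + (⅑)*3 = 2 + ⅓ = 7/3 ≈ 2.3333)
K(d) = 14*d (K(d) = ((7/3)*6)*d = 14*d)
s(L) = -18
s(K(2)) - 141*133 = -18 - 141*133 = -18 - 18753 = -18771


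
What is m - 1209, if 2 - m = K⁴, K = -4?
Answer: -1463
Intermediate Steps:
m = -254 (m = 2 - 1*(-4)⁴ = 2 - 1*256 = 2 - 256 = -254)
m - 1209 = -254 - 1209 = -1463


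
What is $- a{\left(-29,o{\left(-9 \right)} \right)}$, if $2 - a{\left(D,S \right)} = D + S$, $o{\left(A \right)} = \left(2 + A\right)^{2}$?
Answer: $18$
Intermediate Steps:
$a{\left(D,S \right)} = 2 - D - S$ ($a{\left(D,S \right)} = 2 - \left(D + S\right) = 2 - D - S$)
$- a{\left(-29,o{\left(-9 \right)} \right)} = - (2 - -29 - \left(2 - 9\right)^{2}) = - (2 + 29 - \left(-7\right)^{2}) = - (2 + 29 - 49) = \left(-1\right) \left(-18\right) = 18$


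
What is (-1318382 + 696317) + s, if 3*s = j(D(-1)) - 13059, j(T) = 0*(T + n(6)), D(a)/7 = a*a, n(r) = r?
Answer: -626418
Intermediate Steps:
D(a) = 7*a**2 (D(a) = 7*(a*a) = 7*a**2)
j(T) = 0 (j(T) = 0*(T + 6) = 0*(6 + T) = 0)
s = -4353 (s = (0 - 13059)/3 = (1/3)*(-13059) = -4353)
(-1318382 + 696317) + s = (-1318382 + 696317) - 4353 = -622065 - 4353 = -626418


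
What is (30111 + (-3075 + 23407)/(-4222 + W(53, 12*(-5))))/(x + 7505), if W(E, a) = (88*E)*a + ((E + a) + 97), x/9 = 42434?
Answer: 164435780/2126573471 ≈ 0.077324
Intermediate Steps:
x = 381906 (x = 9*42434 = 381906)
W(E, a) = 97 + E + a + 88*E*a (W(E, a) = 88*E*a + (97 + E + a) = 97 + E + a + 88*E*a)
(30111 + (-3075 + 23407)/(-4222 + W(53, 12*(-5))))/(x + 7505) = (30111 + (-3075 + 23407)/(-4222 + (97 + 53 + 12*(-5) + 88*53*(12*(-5)))))/(381906 + 7505) = (30111 + 20332/(-4222 + (97 + 53 - 60 + 88*53*(-60))))/389411 = (30111 + 20332/(-4222 + (97 + 53 - 60 - 279840)))*(1/389411) = (30111 + 20332/(-4222 - 279750))*(1/389411) = (30111 + 20332/(-283972))*(1/389411) = (30111 + 20332*(-1/283972))*(1/389411) = (30111 - 391/5461)*(1/389411) = (164435780/5461)*(1/389411) = 164435780/2126573471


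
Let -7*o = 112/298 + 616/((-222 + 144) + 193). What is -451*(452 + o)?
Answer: -3486675588/17135 ≈ -2.0348e+5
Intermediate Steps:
o = -14032/17135 (o = -(112/298 + 616/((-222 + 144) + 193))/7 = -(112*(1/298) + 616/(-78 + 193))/7 = -(56/149 + 616/115)/7 = -⅐*98224/17135 = -14032/17135 ≈ -0.81891)
-451*(452 + o) = -451*(452 - 14032/17135) = -451*7730988/17135 = -3486675588/17135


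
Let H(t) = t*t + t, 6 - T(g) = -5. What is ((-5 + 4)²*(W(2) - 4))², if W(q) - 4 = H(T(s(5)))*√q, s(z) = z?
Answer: 34848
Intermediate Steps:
T(g) = 11 (T(g) = 6 - 1*(-5) = 6 + 5 = 11)
H(t) = t + t² (H(t) = t² + t = t + t²)
W(q) = 4 + 132*√q (W(q) = 4 + (11*(1 + 11))*√q = 4 + (11*12)*√q = 4 + 132*√q)
((-5 + 4)²*(W(2) - 4))² = ((-5 + 4)²*((4 + 132*√2) - 4))² = ((-1)²*(132*√2))² = (1*(132*√2))² = (132*√2)² = 34848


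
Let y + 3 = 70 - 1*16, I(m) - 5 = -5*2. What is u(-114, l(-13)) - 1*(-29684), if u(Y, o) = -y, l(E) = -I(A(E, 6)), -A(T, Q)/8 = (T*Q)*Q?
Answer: 29633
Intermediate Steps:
A(T, Q) = -8*T*Q**2 (A(T, Q) = -8*T*Q*Q = -8*Q*T*Q = -8*T*Q**2)
I(m) = -5 (I(m) = 5 - 5*2 = 5 - 10 = -5)
y = 51 (y = -3 + (70 - 1*16) = -3 + (70 - 16) = -3 + 54 = 51)
l(E) = 5 (l(E) = -1*(-5) = 5)
u(Y, o) = -51 (u(Y, o) = -1*51 = -51)
u(-114, l(-13)) - 1*(-29684) = -51 - 1*(-29684) = -51 + 29684 = 29633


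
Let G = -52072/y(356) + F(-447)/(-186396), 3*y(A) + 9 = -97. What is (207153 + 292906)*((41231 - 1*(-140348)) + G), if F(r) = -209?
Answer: 129184941445745989/1411284 ≈ 9.1537e+10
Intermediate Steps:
y(A) = -106/3 (y(A) = -3 + (⅓)*(-97) = -3 - 97/3 = -106/3)
G = 14559029845/9878988 (G = -52072/(-106/3) - 209/(-186396) = -52072*(-3/106) - 209*(-1/186396) = 78108/53 + 209/186396 = 14559029845/9878988 ≈ 1473.7)
(207153 + 292906)*((41231 - 1*(-140348)) + G) = (207153 + 292906)*((41231 - 1*(-140348)) + 14559029845/9878988) = 500059*((41231 + 140348) + 14559029845/9878988) = 500059*(181579 + 14559029845/9878988) = 500059*(1808375791897/9878988) = 129184941445745989/1411284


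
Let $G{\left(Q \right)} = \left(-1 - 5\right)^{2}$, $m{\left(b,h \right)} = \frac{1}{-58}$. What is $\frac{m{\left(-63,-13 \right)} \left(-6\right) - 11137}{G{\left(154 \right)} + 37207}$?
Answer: $- \frac{322970}{1080047} \approx -0.29903$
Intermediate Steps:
$m{\left(b,h \right)} = - \frac{1}{58}$
$G{\left(Q \right)} = 36$ ($G{\left(Q \right)} = \left(-6\right)^{2} = 36$)
$\frac{m{\left(-63,-13 \right)} \left(-6\right) - 11137}{G{\left(154 \right)} + 37207} = \frac{\left(- \frac{1}{58}\right) \left(-6\right) - 11137}{36 + 37207} = \frac{\frac{3}{29} - 11137}{37243} = \left(- \frac{322970}{29}\right) \frac{1}{37243} = - \frac{322970}{1080047}$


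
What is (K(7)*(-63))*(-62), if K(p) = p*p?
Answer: 191394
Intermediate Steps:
K(p) = p**2
(K(7)*(-63))*(-62) = (7**2*(-63))*(-62) = (49*(-63))*(-62) = -3087*(-62) = 191394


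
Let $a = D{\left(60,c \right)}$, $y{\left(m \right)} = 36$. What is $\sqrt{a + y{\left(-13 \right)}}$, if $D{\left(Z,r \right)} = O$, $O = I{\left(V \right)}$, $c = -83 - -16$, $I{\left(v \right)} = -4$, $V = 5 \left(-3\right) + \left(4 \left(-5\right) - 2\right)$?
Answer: $4 \sqrt{2} \approx 5.6569$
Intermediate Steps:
$V = -37$ ($V = -15 - 22 = -37$)
$c = -67$ ($c = -83 + 16 = -67$)
$O = -4$
$D{\left(Z,r \right)} = -4$
$a = -4$
$\sqrt{a + y{\left(-13 \right)}} = \sqrt{-4 + 36} = \sqrt{32} = 4 \sqrt{2}$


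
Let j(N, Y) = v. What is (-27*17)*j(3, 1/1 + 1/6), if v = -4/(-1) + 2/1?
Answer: -2754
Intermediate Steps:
v = 6 (v = -4*(-1) + 2*1 = 4 + 2 = 6)
j(N, Y) = 6
(-27*17)*j(3, 1/1 + 1/6) = -27*17*6 = -459*6 = -2754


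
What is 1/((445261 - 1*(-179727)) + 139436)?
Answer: 1/764424 ≈ 1.3082e-6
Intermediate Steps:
1/((445261 - 1*(-179727)) + 139436) = 1/((445261 + 179727) + 139436) = 1/(624988 + 139436) = 1/764424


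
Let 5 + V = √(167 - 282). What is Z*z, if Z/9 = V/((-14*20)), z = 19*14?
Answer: 171/4 - 171*I*√115/20 ≈ 42.75 - 91.688*I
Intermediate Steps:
z = 266
V = -5 + I*√115 (V = -5 + √(167 - 282) = -5 + √(-115) = -5 + I*√115 ≈ -5.0 + 10.724*I)
Z = 9/56 - 9*I*√115/280 (Z = 9*((-5 + I*√115)/((-14*20))) = 9*((-5 + I*√115)/(-280)) = 9*((-5 + I*√115)*(-1/280)) = 9*(1/56 - I*√115/280) = 9/56 - 9*I*√115/280 ≈ 0.16071 - 0.34469*I)
Z*z = (9/56 - 9*I*√115/280)*266 = 171/4 - 171*I*√115/20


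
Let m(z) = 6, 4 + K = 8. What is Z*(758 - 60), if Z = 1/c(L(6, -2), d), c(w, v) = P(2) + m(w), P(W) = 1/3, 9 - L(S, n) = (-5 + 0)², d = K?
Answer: 2094/19 ≈ 110.21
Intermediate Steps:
K = 4 (K = -4 + 8 = 4)
d = 4
L(S, n) = -16 (L(S, n) = 9 - (-5 + 0)² = 9 - 1*(-5)² = 9 - 1*25 = 9 - 25 = -16)
P(W) = ⅓
c(w, v) = 19/3 (c(w, v) = ⅓ + 6 = 19/3)
Z = 3/19 (Z = 1/(19/3) = 3/19 ≈ 0.15789)
Z*(758 - 60) = 3*(758 - 60)/19 = (3/19)*698 = 2094/19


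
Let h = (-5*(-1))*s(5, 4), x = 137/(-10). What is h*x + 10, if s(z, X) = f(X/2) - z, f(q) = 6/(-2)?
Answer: 558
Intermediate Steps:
x = -137/10 (x = 137*(-⅒) = -137/10 ≈ -13.700)
f(q) = -3 (f(q) = 6*(-½) = -3)
s(z, X) = -3 - z
h = -40 (h = (-5*(-1))*(-3 - 1*5) = 5*(-3 - 5) = 5*(-8) = -40)
h*x + 10 = -40*(-137/10) + 10 = 548 + 10 = 558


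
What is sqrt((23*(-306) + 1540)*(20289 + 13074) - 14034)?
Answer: 4*I*sqrt(11465238) ≈ 13544.0*I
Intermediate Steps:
sqrt((23*(-306) + 1540)*(20289 + 13074) - 14034) = sqrt((-7038 + 1540)*33363 - 14034) = sqrt(-5498*33363 - 14034) = sqrt(-183429774 - 14034) = sqrt(-183443808) = 4*I*sqrt(11465238)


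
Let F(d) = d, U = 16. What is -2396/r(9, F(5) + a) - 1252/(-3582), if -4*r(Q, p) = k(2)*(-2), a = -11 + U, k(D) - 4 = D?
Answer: -1429786/1791 ≈ -798.32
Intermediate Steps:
k(D) = 4 + D
a = 5 (a = -11 + 16 = 5)
r(Q, p) = 3 (r(Q, p) = -(4 + 2)*(-2)/4 = -3*(-2)/2 = -¼*(-12) = 3)
-2396/r(9, F(5) + a) - 1252/(-3582) = -2396/3 - 1252/(-3582) = -2396*⅓ - 1252*(-1/3582) = -2396/3 + 626/1791 = -1429786/1791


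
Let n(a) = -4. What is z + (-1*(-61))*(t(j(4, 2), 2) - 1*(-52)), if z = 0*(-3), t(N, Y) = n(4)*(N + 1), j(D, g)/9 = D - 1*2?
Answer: -1464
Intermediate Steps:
j(D, g) = -18 + 9*D (j(D, g) = 9*(D - 1*2) = 9*(D - 2) = 9*(-2 + D) = -18 + 9*D)
t(N, Y) = -4 - 4*N (t(N, Y) = -4*(N + 1) = -4*(1 + N) = -4 - 4*N)
z = 0
z + (-1*(-61))*(t(j(4, 2), 2) - 1*(-52)) = 0 + (-1*(-61))*((-4 - 4*(-18 + 9*4)) - 1*(-52)) = 0 + 61*((-4 - 4*(-18 + 36)) + 52) = 0 + 61*((-4 - 4*18) + 52) = 0 + 61*((-4 - 72) + 52) = 0 + 61*(-76 + 52) = 0 + 61*(-24) = 0 - 1464 = -1464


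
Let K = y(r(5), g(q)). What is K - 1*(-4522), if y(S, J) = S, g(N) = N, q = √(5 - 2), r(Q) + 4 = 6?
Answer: 4524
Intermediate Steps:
r(Q) = 2 (r(Q) = -4 + 6 = 2)
q = √3 ≈ 1.7320
K = 2
K - 1*(-4522) = 2 - 1*(-4522) = 2 + 4522 = 4524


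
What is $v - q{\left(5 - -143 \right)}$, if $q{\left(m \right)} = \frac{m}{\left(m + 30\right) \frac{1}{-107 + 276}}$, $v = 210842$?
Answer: $\frac{18752432}{89} \approx 2.107 \cdot 10^{5}$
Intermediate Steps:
$q{\left(m \right)} = \frac{m}{\frac{30}{169} + \frac{m}{169}}$ ($q{\left(m \right)} = \frac{m}{\left(30 + m\right) \frac{1}{169}} = \frac{m}{\frac{30}{169} + \frac{m}{169}}$)
$v - q{\left(5 - -143 \right)} = 210842 - \frac{169 \left(5 - -143\right)}{30 + \left(5 - -143\right)} = 210842 - \frac{169 \left(5 + 143\right)}{30 + \left(5 + 143\right)} = 210842 - 169 \cdot 148 \frac{1}{30 + 148} = 210842 - 169 \cdot 148 \cdot \frac{1}{178} = 210842 - \frac{12506}{89} = \frac{18752432}{89}$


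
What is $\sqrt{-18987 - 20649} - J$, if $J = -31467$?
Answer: $31467 + 6 i \sqrt{1101} \approx 31467.0 + 199.09 i$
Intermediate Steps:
$\sqrt{-18987 - 20649} - J = \sqrt{-18987 - 20649} - -31467 = \sqrt{-39636} + 31467 = 6 i \sqrt{1101} + 31467 = 31467 + 6 i \sqrt{1101}$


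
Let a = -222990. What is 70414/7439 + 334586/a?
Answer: 6606316303/829411305 ≈ 7.9651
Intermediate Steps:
70414/7439 + 334586/a = 70414/7439 + 334586/(-222990) = 70414*(1/7439) + 334586*(-1/222990) = 70414/7439 - 167293/111495 = 6606316303/829411305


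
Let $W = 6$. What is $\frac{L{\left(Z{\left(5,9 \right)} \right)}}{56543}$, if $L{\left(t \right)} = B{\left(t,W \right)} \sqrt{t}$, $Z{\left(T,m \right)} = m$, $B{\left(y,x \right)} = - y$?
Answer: $- \frac{27}{56543} \approx -0.00047751$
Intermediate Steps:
$L{\left(t \right)} = - t^{\frac{3}{2}}$ ($L{\left(t \right)} = - t \sqrt{t} = - t^{\frac{3}{2}}$)
$\frac{L{\left(Z{\left(5,9 \right)} \right)}}{56543} = \frac{\left(-1\right) 9^{\frac{3}{2}}}{56543} = \left(-1\right) 27 \cdot \frac{1}{56543} = \left(-27\right) \frac{1}{56543} = - \frac{27}{56543}$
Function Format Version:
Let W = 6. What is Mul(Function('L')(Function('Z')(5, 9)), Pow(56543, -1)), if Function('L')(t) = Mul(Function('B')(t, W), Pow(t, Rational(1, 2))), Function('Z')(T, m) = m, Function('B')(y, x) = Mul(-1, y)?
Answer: Rational(-27, 56543) ≈ -0.00047751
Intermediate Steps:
Function('L')(t) = Mul(-1, Pow(t, Rational(3, 2))) (Function('L')(t) = Mul(Mul(-1, t), Pow(t, Rational(1, 2))) = Mul(-1, Pow(t, Rational(3, 2))))
Mul(Function('L')(Function('Z')(5, 9)), Pow(56543, -1)) = Mul(Mul(-1, Pow(9, Rational(3, 2))), Pow(56543, -1)) = Mul(Mul(-1, 27), Rational(1, 56543)) = Mul(-27, Rational(1, 56543)) = Rational(-27, 56543)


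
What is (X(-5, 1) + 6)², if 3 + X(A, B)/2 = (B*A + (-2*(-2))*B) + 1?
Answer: 0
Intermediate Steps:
X(A, B) = -4 + 8*B + 2*A*B (X(A, B) = -6 + 2*((B*A + (-2*(-2))*B) + 1) = -6 + 2*((A*B + 4*B) + 1) = -6 + 2*((4*B + A*B) + 1) = -6 + 2*(1 + 4*B + A*B) = -6 + (2 + 8*B + 2*A*B) = -4 + 8*B + 2*A*B)
(X(-5, 1) + 6)² = ((-4 + 8*1 + 2*(-5)*1) + 6)² = ((-4 + 8 - 10) + 6)² = (-6 + 6)² = 0² = 0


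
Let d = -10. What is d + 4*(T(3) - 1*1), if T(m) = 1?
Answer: -10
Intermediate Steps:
d + 4*(T(3) - 1*1) = -10 + 4*(1 - 1*1) = -10 + 4*(1 - 1) = -10 + 4*0 = -10 + 0 = -10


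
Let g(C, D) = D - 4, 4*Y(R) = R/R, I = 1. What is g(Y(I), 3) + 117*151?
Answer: 17666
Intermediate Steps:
Y(R) = ¼ (Y(R) = (R/R)/4 = (¼)*1 = ¼)
g(C, D) = -4 + D
g(Y(I), 3) + 117*151 = (-4 + 3) + 117*151 = -1 + 17667 = 17666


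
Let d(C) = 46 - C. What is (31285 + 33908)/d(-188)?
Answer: 21731/78 ≈ 278.60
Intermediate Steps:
(31285 + 33908)/d(-188) = (31285 + 33908)/(46 - 1*(-188)) = 65193/(46 + 188) = 65193/234 = 65193*(1/234) = 21731/78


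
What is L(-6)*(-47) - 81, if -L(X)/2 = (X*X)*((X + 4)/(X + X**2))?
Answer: -1533/5 ≈ -306.60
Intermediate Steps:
L(X) = -2*X**2*(4 + X)/(X + X**2) (L(X) = -2*X*X*(X + 4)/(X + X**2) = -2*X**2*(4 + X)/(X + X**2))
L(-6)*(-47) - 81 = -2*(-6)*(4 - 6)/(1 - 6)*(-47) - 81 = -2*(-6)*(-2)/(-5)*(-47) - 81 = -2*(-6)*(-1/5)*(-2)*(-47) - 81 = (24/5)*(-47) - 81 = -1128/5 - 81 = -1533/5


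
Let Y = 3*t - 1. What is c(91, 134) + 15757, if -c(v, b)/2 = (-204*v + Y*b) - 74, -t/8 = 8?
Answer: 104757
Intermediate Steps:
t = -64 (t = -8*8 = -64)
Y = -193 (Y = 3*(-64) - 1 = -192 - 1 = -193)
c(v, b) = 148 + 386*b + 408*v (c(v, b) = -2*((-204*v - 193*b) - 74) = -2*(-74 - 204*v - 193*b) = 148 + 386*b + 408*v)
c(91, 134) + 15757 = (148 + 386*134 + 408*91) + 15757 = (148 + 51724 + 37128) + 15757 = 89000 + 15757 = 104757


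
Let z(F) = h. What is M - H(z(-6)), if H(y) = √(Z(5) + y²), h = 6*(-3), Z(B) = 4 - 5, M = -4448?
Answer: -4448 - √323 ≈ -4466.0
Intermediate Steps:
Z(B) = -1
h = -18
z(F) = -18
H(y) = √(-1 + y²)
M - H(z(-6)) = -4448 - √(-1 + (-18)²) = -4448 - √(-1 + 324) = -4448 - √323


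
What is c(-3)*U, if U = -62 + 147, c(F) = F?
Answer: -255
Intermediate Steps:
U = 85
c(-3)*U = -3*85 = -255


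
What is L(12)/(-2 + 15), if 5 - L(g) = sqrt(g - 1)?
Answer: 5/13 - sqrt(11)/13 ≈ 0.12949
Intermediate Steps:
L(g) = 5 - sqrt(-1 + g) (L(g) = 5 - sqrt(g - 1) = 5 - sqrt(-1 + g))
L(12)/(-2 + 15) = (5 - sqrt(-1 + 12))/(-2 + 15) = (5 - sqrt(11))/13 = 5/13 - sqrt(11)/13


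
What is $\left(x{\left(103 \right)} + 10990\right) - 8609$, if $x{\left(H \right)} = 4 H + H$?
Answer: $2896$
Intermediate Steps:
$x{\left(H \right)} = 5 H$
$\left(x{\left(103 \right)} + 10990\right) - 8609 = \left(5 \cdot 103 + 10990\right) - 8609 = \left(515 + 10990\right) - 8609 = 11505 - 8609 = 2896$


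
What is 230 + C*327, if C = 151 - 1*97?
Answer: 17888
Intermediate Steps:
C = 54 (C = 151 - 97 = 54)
230 + C*327 = 230 + 54*327 = 230 + 17658 = 17888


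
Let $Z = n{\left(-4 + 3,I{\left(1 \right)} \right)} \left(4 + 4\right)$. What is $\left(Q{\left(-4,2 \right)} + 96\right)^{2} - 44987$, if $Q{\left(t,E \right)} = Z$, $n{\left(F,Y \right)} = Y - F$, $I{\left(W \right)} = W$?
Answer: $-32443$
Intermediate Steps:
$Z = 16$ ($Z = \left(1 - \left(-4 + 3\right)\right) \left(4 + 4\right) = \left(1 - -1\right) 8 = \left(1 + 1\right) 8 = 2 \cdot 8 = 16$)
$Q{\left(t,E \right)} = 16$
$\left(Q{\left(-4,2 \right)} + 96\right)^{2} - 44987 = \left(16 + 96\right)^{2} - 44987 = 112^{2} - 44987 = 12544 - 44987 = -32443$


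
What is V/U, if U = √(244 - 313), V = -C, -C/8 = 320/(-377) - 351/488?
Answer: 288487*I*√69/1586793 ≈ 1.5102*I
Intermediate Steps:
C = 288487/22997 (C = -8*(320/(-377) - 351/488) = -8*(320*(-1/377) - 351*1/488) = -8*(-320/377 - 351/488) = -8*(-288487/183976) = 288487/22997 ≈ 12.545)
V = -288487/22997 (V = -1*288487/22997 = -288487/22997 ≈ -12.545)
U = I*√69 (U = √(-69) = I*√69 ≈ 8.3066*I)
V/U = -288487*(-I*√69/69)/22997 = -(-288487)*I*√69/1586793 = 288487*I*√69/1586793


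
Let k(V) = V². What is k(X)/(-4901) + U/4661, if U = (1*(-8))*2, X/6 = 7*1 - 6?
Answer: -246212/22843561 ≈ -0.010778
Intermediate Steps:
X = 6 (X = 6*(7*1 - 6) = 6*(7 - 6) = 6*1 = 6)
U = -16 (U = -8*2 = -16)
k(X)/(-4901) + U/4661 = 6²/(-4901) - 16/4661 = 36*(-1/4901) - 16*1/4661 = -36/4901 - 16/4661 = -246212/22843561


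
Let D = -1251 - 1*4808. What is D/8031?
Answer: -6059/8031 ≈ -0.75445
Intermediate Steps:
D = -6059 (D = -1251 - 4808 = -6059)
D/8031 = -6059/8031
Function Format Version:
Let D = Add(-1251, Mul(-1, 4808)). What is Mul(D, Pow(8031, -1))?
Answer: Rational(-6059, 8031) ≈ -0.75445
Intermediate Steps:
D = -6059 (D = Add(-1251, -4808) = -6059)
Mul(D, Pow(8031, -1)) = Mul(-6059, Pow(8031, -1)) = Mul(-6059, Rational(1, 8031)) = Rational(-6059, 8031)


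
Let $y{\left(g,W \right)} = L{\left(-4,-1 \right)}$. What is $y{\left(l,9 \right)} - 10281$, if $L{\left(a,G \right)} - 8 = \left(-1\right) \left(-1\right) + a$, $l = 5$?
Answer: $-10276$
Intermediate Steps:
$L{\left(a,G \right)} = 9 + a$ ($L{\left(a,G \right)} = 8 + \left(\left(-1\right) \left(-1\right) + a\right) = 8 + \left(1 + a\right) = 9 + a$)
$y{\left(g,W \right)} = 5$ ($y{\left(g,W \right)} = 9 - 4 = 5$)
$y{\left(l,9 \right)} - 10281 = 5 - 10281 = -10276$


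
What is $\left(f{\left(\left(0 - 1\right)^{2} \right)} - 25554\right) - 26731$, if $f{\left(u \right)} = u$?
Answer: $-52284$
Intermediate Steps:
$\left(f{\left(\left(0 - 1\right)^{2} \right)} - 25554\right) - 26731 = \left(\left(0 - 1\right)^{2} - 25554\right) - 26731 = \left(\left(-1\right)^{2} - 25554\right) - 26731 = \left(1 - 25554\right) - 26731 = -25553 - 26731 = -52284$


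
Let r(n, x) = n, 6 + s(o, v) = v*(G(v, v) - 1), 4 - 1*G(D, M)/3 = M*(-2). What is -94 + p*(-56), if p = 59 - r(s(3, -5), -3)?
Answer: 1586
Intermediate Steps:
G(D, M) = 12 + 6*M (G(D, M) = 12 - 3*M*(-2) = 12 - (-6)*M = 12 + 6*M)
s(o, v) = -6 + v*(11 + 6*v) (s(o, v) = -6 + v*((12 + 6*v) - 1) = -6 + v*(11 + 6*v))
p = -30 (p = 59 - (-6 - 1*(-5) + 6*(-5)*(2 - 5)) = 59 - (-6 + 5 + 6*(-5)*(-3)) = 59 - (-6 + 5 + 90) = 59 - 1*89 = 59 - 89 = -30)
-94 + p*(-56) = -94 - 30*(-56) = -94 + 1680 = 1586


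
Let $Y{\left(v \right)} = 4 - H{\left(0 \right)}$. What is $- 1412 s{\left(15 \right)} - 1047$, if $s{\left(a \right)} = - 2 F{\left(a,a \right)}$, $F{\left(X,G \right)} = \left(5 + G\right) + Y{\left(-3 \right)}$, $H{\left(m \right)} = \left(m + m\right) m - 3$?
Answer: $75201$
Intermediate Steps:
$H{\left(m \right)} = -3 + 2 m^{2}$ ($H{\left(m \right)} = 2 m m - 3 = 2 m^{2} - 3 = -3 + 2 m^{2}$)
$Y{\left(v \right)} = 7$ ($Y{\left(v \right)} = 4 - \left(-3 + 2 \cdot 0^{2}\right) = 4 - \left(-3 + 2 \cdot 0\right) = 4 - \left(-3 + 0\right) = 4 - -3 = 4 + 3 = 7$)
$F{\left(X,G \right)} = 12 + G$ ($F{\left(X,G \right)} = \left(5 + G\right) + 7 = 12 + G$)
$s{\left(a \right)} = -24 - 2 a$ ($s{\left(a \right)} = - 2 \left(12 + a\right) = -24 - 2 a$)
$- 1412 s{\left(15 \right)} - 1047 = - 1412 \left(-24 - 30\right) - 1047 = \left(-1412\right) \left(-54\right) - 1047 = 76248 - 1047 = 75201$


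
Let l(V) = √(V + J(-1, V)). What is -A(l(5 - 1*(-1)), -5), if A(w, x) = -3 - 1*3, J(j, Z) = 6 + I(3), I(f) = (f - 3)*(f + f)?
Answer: 6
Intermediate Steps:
I(f) = 2*f*(-3 + f) (I(f) = (-3 + f)*(2*f) = 2*f*(-3 + f))
J(j, Z) = 6 (J(j, Z) = 6 + 2*3*(-3 + 3) = 6 + 2*3*0 = 6 + 0 = 6)
l(V) = √(6 + V) (l(V) = √(V + 6) = √(6 + V))
A(w, x) = -6 (A(w, x) = -3 - 3 = -6)
-A(l(5 - 1*(-1)), -5) = -1*(-6) = 6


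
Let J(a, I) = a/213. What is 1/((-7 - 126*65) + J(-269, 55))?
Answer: -213/1746230 ≈ -0.00012198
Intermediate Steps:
J(a, I) = a/213 (J(a, I) = a*(1/213) = a/213)
1/((-7 - 126*65) + J(-269, 55)) = 1/((-7 - 126*65) + (1/213)*(-269)) = 1/((-7 - 8190) - 269/213) = 1/(-8197 - 269/213) = 1/(-1746230/213) = -213/1746230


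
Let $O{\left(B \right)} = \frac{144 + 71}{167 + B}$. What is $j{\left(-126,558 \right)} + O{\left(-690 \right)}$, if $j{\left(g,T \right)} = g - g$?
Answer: $- \frac{215}{523} \approx -0.41109$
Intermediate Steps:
$j{\left(g,T \right)} = 0$
$O{\left(B \right)} = \frac{215}{167 + B}$
$j{\left(-126,558 \right)} + O{\left(-690 \right)} = 0 + \frac{215}{167 - 690} = 0 + \frac{215}{-523} = 0 + 215 \left(- \frac{1}{523}\right) = 0 - \frac{215}{523} = - \frac{215}{523}$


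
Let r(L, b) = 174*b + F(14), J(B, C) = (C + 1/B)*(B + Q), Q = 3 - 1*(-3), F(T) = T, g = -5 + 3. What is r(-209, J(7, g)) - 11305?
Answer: -108443/7 ≈ -15492.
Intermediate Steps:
g = -2
Q = 6 (Q = 3 + 3 = 6)
J(B, C) = (6 + B)*(C + 1/B) (J(B, C) = (C + 1/B)*(B + 6) = (C + 1/B)*(6 + B) = (6 + B)*(C + 1/B))
r(L, b) = 14 + 174*b (r(L, b) = 174*b + 14 = 14 + 174*b)
r(-209, J(7, g)) - 11305 = (14 + 174*(1 + 6*(-2) + 6/7 + 7*(-2))) - 11305 = (14 + 174*(1 - 12 + 6*(⅐) - 14)) - 11305 = (14 + 174*(1 - 12 + 6/7 - 14)) - 11305 = (14 + 174*(-169/7)) - 11305 = (14 - 29406/7) - 11305 = -29308/7 - 11305 = -108443/7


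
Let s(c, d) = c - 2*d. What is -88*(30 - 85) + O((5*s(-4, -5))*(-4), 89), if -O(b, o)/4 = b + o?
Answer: 4964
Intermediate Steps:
O(b, o) = -4*b - 4*o (O(b, o) = -4*(b + o) = -4*b - 4*o)
-88*(30 - 85) + O((5*s(-4, -5))*(-4), 89) = -88*(30 - 85) + (-4*5*(-4 - 2*(-5))*(-4) - 4*89) = -88*(-55) + (-4*5*(-4 + 10)*(-4) - 356) = 4840 + (-4*5*6*(-4) - 356) = 4840 + (-120*(-4) - 356) = 4840 + (-4*(-120) - 356) = 4840 + (480 - 356) = 4840 + 124 = 4964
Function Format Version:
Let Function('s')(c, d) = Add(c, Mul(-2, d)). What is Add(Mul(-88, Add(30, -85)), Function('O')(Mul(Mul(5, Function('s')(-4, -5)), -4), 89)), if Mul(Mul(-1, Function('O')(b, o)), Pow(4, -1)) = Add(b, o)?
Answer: 4964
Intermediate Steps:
Function('O')(b, o) = Add(Mul(-4, b), Mul(-4, o)) (Function('O')(b, o) = Mul(-4, Add(b, o)) = Add(Mul(-4, b), Mul(-4, o)))
Add(Mul(-88, Add(30, -85)), Function('O')(Mul(Mul(5, Function('s')(-4, -5)), -4), 89)) = Add(Mul(-88, Add(30, -85)), Add(Mul(-4, Mul(Mul(5, Add(-4, Mul(-2, -5))), -4)), Mul(-4, 89))) = Add(Mul(-88, -55), Add(Mul(-4, Mul(Mul(5, Add(-4, 10)), -4)), -356)) = Add(4840, Add(Mul(-4, Mul(Mul(5, 6), -4)), -356)) = Add(4840, Add(Mul(-4, Mul(30, -4)), -356)) = Add(4840, Add(Mul(-4, -120), -356)) = Add(4840, Add(480, -356)) = Add(4840, 124) = 4964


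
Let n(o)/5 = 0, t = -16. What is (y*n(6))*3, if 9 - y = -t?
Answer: 0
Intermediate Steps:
y = -7 (y = 9 - (-1)*(-16) = 9 - 1*16 = 9 - 16 = -7)
n(o) = 0 (n(o) = 5*0 = 0)
(y*n(6))*3 = -7*0*3 = 0*3 = 0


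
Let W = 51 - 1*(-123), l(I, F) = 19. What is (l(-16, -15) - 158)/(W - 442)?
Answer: 139/268 ≈ 0.51866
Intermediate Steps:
W = 174 (W = 51 + 123 = 174)
(l(-16, -15) - 158)/(W - 442) = (19 - 158)/(174 - 442) = -139/(-268) = -139*(-1/268) = 139/268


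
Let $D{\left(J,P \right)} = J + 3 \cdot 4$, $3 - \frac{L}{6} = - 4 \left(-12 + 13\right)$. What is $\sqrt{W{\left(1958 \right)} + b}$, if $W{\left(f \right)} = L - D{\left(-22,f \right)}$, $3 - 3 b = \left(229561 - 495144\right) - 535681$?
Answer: $\sqrt{267141} \approx 516.86$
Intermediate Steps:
$b = 267089$ ($b = 1 - \frac{\left(229561 - 495144\right) - 535681}{3} = 1 - \frac{-265583 - 535681}{3} = 1 - -267088 = 1 + 267088 = 267089$)
$L = 42$ ($L = 18 - 6 \left(- 4 \left(-12 + 13\right)\right) = 18 - 6 \left(\left(-4\right) 1\right) = 18 - -24 = 18 + 24 = 42$)
$D{\left(J,P \right)} = 12 + J$ ($D{\left(J,P \right)} = J + 12 = 12 + J$)
$W{\left(f \right)} = 52$ ($W{\left(f \right)} = 42 - \left(12 - 22\right) = 42 - -10 = 42 + 10 = 52$)
$\sqrt{W{\left(1958 \right)} + b} = \sqrt{52 + 267089} = \sqrt{267141}$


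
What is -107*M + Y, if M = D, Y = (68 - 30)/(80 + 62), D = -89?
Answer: 676152/71 ≈ 9523.3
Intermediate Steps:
Y = 19/71 (Y = 38/142 = 38*(1/142) = 19/71 ≈ 0.26761)
M = -89
-107*M + Y = -107*(-89) + 19/71 = 9523 + 19/71 = 676152/71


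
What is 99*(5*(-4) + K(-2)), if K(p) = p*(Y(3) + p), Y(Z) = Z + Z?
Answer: -2772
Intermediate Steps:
Y(Z) = 2*Z
K(p) = p*(6 + p) (K(p) = p*(2*3 + p) = p*(6 + p))
99*(5*(-4) + K(-2)) = 99*(5*(-4) - 2*(6 - 2)) = 99*(-20 - 2*4) = 99*(-20 - 8) = 99*(-28) = -2772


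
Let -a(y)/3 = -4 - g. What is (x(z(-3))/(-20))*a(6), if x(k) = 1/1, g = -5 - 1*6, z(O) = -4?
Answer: 21/20 ≈ 1.0500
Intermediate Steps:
g = -11 (g = -5 - 6 = -11)
a(y) = -21 (a(y) = -3*(-4 - 1*(-11)) = -3*(-4 + 11) = -3*7 = -21)
x(k) = 1
(x(z(-3))/(-20))*a(6) = (1/(-20))*(-21) = -1/20*1*(-21) = -1/20*(-21) = 21/20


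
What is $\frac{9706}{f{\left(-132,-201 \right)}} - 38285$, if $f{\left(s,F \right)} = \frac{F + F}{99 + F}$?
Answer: $- \frac{2400093}{67} \approx -35822.0$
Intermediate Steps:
$f{\left(s,F \right)} = \frac{2 F}{99 + F}$
$\frac{9706}{f{\left(-132,-201 \right)}} - 38285 = \frac{9706}{2 \left(-201\right) \frac{1}{99 - 201}} - 38285 = \frac{9706}{2 \left(-201\right) \frac{1}{-102}} - 38285 = \frac{9706}{2 \left(-201\right) \left(- \frac{1}{102}\right)} - 38285 = \frac{9706}{\frac{67}{17}} - 38285 = 9706 \cdot \frac{17}{67} - 38285 = \frac{165002}{67} - 38285 = - \frac{2400093}{67}$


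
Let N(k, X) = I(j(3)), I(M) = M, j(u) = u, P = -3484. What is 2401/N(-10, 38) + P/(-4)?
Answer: 5014/3 ≈ 1671.3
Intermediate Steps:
N(k, X) = 3
2401/N(-10, 38) + P/(-4) = 2401/3 - 3484/(-4) = 2401*(⅓) - 3484*(-¼) = 2401/3 + 871 = 5014/3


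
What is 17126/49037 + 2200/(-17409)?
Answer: 190265134/853685133 ≈ 0.22288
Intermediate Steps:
17126/49037 + 2200/(-17409) = 17126*(1/49037) + 2200*(-1/17409) = 17126/49037 - 2200/17409 = 190265134/853685133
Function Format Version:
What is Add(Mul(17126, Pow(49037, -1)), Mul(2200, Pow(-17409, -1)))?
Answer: Rational(190265134, 853685133) ≈ 0.22288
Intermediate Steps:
Add(Mul(17126, Pow(49037, -1)), Mul(2200, Pow(-17409, -1))) = Add(Mul(17126, Rational(1, 49037)), Mul(2200, Rational(-1, 17409))) = Add(Rational(17126, 49037), Rational(-2200, 17409)) = Rational(190265134, 853685133)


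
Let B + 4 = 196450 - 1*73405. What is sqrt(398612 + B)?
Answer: sqrt(521653) ≈ 722.26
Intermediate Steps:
B = 123041 (B = -4 + (196450 - 1*73405) = -4 + (196450 - 73405) = -4 + 123045 = 123041)
sqrt(398612 + B) = sqrt(398612 + 123041) = sqrt(521653)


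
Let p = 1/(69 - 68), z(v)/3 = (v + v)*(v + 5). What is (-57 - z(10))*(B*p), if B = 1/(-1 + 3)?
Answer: -957/2 ≈ -478.50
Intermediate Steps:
z(v) = 6*v*(5 + v) (z(v) = 3*((v + v)*(v + 5)) = 3*((2*v)*(5 + v)) = 3*(2*v*(5 + v)) = 6*v*(5 + v))
B = ½ (B = 1/2 = ½ ≈ 0.50000)
p = 1 (p = 1/1 = 1)
(-57 - z(10))*(B*p) = (-57 - 6*10*(5 + 10))*((½)*1) = (-57 - 6*10*15)*(½) = (-57 - 1*900)*(½) = (-57 - 900)*(½) = -957*½ = -957/2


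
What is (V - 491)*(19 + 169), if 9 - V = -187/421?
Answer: -38114180/421 ≈ -90533.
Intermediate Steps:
V = 3976/421 (V = 9 - (-187)/421 = 9 - 1*(-187/421) = 9 + 187/421 = 3976/421 ≈ 9.4442)
(V - 491)*(19 + 169) = (3976/421 - 491)*(19 + 169) = -202735/421*188 = -38114180/421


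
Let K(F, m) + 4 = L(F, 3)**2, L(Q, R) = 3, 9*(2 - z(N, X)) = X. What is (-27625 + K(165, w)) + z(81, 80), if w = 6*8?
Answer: -248642/9 ≈ -27627.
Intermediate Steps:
w = 48
z(N, X) = 2 - X/9
K(F, m) = 5 (K(F, m) = -4 + 3**2 = -4 + 9 = 5)
(-27625 + K(165, w)) + z(81, 80) = (-27625 + 5) + (2 - 1/9*80) = -27620 + (2 - 80/9) = -27620 - 62/9 = -248642/9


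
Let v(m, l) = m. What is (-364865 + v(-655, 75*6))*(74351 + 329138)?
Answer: -147483299280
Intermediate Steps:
(-364865 + v(-655, 75*6))*(74351 + 329138) = (-364865 - 655)*(74351 + 329138) = -365520*403489 = -147483299280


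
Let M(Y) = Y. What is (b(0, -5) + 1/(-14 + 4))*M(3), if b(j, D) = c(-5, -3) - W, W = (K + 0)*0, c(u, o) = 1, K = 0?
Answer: 27/10 ≈ 2.7000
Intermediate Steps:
W = 0 (W = (0 + 0)*0 = 0*0 = 0)
b(j, D) = 1 (b(j, D) = 1 - 1*0 = 1 + 0 = 1)
(b(0, -5) + 1/(-14 + 4))*M(3) = (1 + 1/(-14 + 4))*3 = (1 + 1/(-10))*3 = (1 - ⅒)*3 = (9/10)*3 = 27/10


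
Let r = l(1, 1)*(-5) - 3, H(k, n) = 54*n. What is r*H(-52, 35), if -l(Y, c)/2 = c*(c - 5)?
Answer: -81270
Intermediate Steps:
l(Y, c) = -2*c*(-5 + c) (l(Y, c) = -2*c*(c - 5) = -2*c*(-5 + c))
r = -43 (r = (2*1*(5 - 1*1))*(-5) - 3 = (2*1*(5 - 1))*(-5) - 3 = (2*1*4)*(-5) - 3 = 8*(-5) - 3 = -40 - 3 = -43)
r*H(-52, 35) = -2322*35 = -43*1890 = -81270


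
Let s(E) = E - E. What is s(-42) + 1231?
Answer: 1231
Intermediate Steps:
s(E) = 0
s(-42) + 1231 = 0 + 1231 = 1231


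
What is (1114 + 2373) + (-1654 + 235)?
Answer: 2068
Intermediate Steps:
(1114 + 2373) + (-1654 + 235) = 3487 - 1419 = 2068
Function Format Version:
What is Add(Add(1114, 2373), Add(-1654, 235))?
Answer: 2068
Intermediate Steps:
Add(Add(1114, 2373), Add(-1654, 235)) = Add(3487, -1419) = 2068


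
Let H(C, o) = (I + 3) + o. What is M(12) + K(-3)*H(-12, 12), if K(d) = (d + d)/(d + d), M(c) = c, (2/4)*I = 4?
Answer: 35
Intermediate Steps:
I = 8 (I = 2*4 = 8)
H(C, o) = 11 + o (H(C, o) = (8 + 3) + o = 11 + o)
K(d) = 1 (K(d) = (2*d)/((2*d)) = (2*d)*(1/(2*d)) = 1)
M(12) + K(-3)*H(-12, 12) = 12 + 1*(11 + 12) = 12 + 1*23 = 12 + 23 = 35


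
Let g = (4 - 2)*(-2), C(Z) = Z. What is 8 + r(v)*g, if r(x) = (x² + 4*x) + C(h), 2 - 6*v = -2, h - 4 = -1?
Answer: -148/9 ≈ -16.444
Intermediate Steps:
h = 3 (h = 4 - 1 = 3)
v = ⅔ (v = ⅓ - ⅙*(-2) = ⅓ + ⅓ = ⅔ ≈ 0.66667)
g = -4 (g = 2*(-2) = -4)
r(x) = 3 + x² + 4*x (r(x) = (x² + 4*x) + 3 = 3 + x² + 4*x)
8 + r(v)*g = 8 + (3 + (⅔)² + 4*(⅔))*(-4) = 8 + (3 + 4/9 + 8/3)*(-4) = 8 + (55/9)*(-4) = 8 - 220/9 = -148/9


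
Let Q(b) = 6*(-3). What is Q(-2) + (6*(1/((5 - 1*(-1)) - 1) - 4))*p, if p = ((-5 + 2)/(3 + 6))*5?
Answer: 20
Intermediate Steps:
Q(b) = -18
p = -5/3 (p = -3/9*5 = -3*1/9*5 = -1/3*5 = -5/3 ≈ -1.6667)
Q(-2) + (6*(1/((5 - 1*(-1)) - 1) - 4))*p = -18 + (6*(1/((5 - 1*(-1)) - 1) - 4))*(-5/3) = -18 + (6*(1/((5 + 1) - 1) - 4))*(-5/3) = -18 + (6*(1/(6 - 1) - 4))*(-5/3) = -18 + (6*(1/5 - 4))*(-5/3) = -18 + (6*(-19/5))*(-5/3) = -18 - 114/5*(-5/3) = -18 + 38 = 20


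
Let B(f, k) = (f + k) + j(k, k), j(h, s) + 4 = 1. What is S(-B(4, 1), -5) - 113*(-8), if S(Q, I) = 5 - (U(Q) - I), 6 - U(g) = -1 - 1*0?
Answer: 897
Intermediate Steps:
j(h, s) = -3 (j(h, s) = -4 + 1 = -3)
U(g) = 7 (U(g) = 6 - (-1 - 1*0) = 6 - (-1 + 0) = 6 - 1*(-1) = 6 + 1 = 7)
B(f, k) = -3 + f + k (B(f, k) = (f + k) - 3 = -3 + f + k)
S(Q, I) = -2 + I (S(Q, I) = 5 - (7 - I) = 5 + (-7 + I) = -2 + I)
S(-B(4, 1), -5) - 113*(-8) = (-2 - 5) - 113*(-8) = -7 + 904 = 897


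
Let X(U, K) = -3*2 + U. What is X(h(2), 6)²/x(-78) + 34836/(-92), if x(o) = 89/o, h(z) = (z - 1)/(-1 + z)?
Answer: -819951/2047 ≈ -400.56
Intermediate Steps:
h(z) = 1 (h(z) = (-1 + z)/(-1 + z) = 1)
X(U, K) = -6 + U
X(h(2), 6)²/x(-78) + 34836/(-92) = (-6 + 1)²/((89/(-78))) + 34836/(-92) = (-5)²/((89*(-1/78))) + 34836*(-1/92) = 25/(-89/78) - 8709/23 = 25*(-78/89) - 8709/23 = -1950/89 - 8709/23 = -819951/2047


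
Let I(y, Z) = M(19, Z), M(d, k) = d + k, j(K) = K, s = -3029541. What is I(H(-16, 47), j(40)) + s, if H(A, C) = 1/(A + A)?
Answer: -3029482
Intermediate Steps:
H(A, C) = 1/(2*A)
I(y, Z) = 19 + Z
I(H(-16, 47), j(40)) + s = (19 + 40) - 3029541 = 59 - 3029541 = -3029482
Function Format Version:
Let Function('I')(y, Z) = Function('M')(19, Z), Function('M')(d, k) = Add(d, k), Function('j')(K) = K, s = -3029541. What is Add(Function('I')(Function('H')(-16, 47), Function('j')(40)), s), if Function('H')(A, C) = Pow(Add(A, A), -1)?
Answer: -3029482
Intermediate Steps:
Function('H')(A, C) = Mul(Rational(1, 2), Pow(A, -1)) (Function('H')(A, C) = Pow(Mul(2, A), -1) = Mul(Rational(1, 2), Pow(A, -1)))
Function('I')(y, Z) = Add(19, Z)
Add(Function('I')(Function('H')(-16, 47), Function('j')(40)), s) = Add(Add(19, 40), -3029541) = Add(59, -3029541) = -3029482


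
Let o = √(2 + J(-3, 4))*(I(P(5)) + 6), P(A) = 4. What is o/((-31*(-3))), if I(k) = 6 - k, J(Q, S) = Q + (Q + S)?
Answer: 0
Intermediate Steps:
J(Q, S) = S + 2*Q
o = 0 (o = √(2 + (4 + 2*(-3)))*((6 - 1*4) + 6) = √(2 + (4 - 6))*((6 - 4) + 6) = √(2 - 2)*(2 + 6) = √0*8 = 0*8 = 0)
o/((-31*(-3))) = 0/((-31*(-3))) = 0/93 = 0*(1/93) = 0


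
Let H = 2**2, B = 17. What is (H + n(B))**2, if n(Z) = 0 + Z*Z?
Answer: 85849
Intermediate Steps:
n(Z) = Z**2 (n(Z) = 0 + Z**2 = Z**2)
H = 4
(H + n(B))**2 = (4 + 17**2)**2 = (4 + 289)**2 = 293**2 = 85849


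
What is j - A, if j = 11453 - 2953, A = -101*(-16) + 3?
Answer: 6881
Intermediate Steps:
A = 1619 (A = 1616 + 3 = 1619)
j = 8500
j - A = 8500 - 1*1619 = 8500 - 1619 = 6881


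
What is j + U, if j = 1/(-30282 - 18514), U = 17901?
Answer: 873497195/48796 ≈ 17901.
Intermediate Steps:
j = -1/48796 (j = 1/(-48796) = -1/48796 ≈ -2.0493e-5)
j + U = -1/48796 + 17901 = 873497195/48796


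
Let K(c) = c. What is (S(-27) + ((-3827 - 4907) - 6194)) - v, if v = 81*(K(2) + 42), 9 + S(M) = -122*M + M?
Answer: -15234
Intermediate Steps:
S(M) = -9 - 121*M (S(M) = -9 + (-122*M + M) = -9 - 121*M)
v = 3564 (v = 81*(2 + 42) = 81*44 = 3564)
(S(-27) + ((-3827 - 4907) - 6194)) - v = ((-9 - 121*(-27)) + ((-3827 - 4907) - 6194)) - 1*3564 = ((-9 + 3267) + (-8734 - 6194)) - 3564 = (3258 - 14928) - 3564 = -11670 - 3564 = -15234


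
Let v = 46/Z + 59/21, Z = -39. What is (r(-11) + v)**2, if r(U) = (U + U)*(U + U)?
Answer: 17576660929/74529 ≈ 2.3584e+5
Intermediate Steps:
v = 445/273 (v = 46/(-39) + 59/21 = 46*(-1/39) + 59*(1/21) = -46/39 + 59/21 = 445/273 ≈ 1.6300)
r(U) = 4*U**2 (r(U) = (2*U)*(2*U) = 4*U**2)
(r(-11) + v)**2 = (4*(-11)**2 + 445/273)**2 = (4*121 + 445/273)**2 = (484 + 445/273)**2 = (132577/273)**2 = 17576660929/74529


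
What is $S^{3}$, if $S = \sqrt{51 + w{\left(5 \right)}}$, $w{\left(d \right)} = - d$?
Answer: $46 \sqrt{46} \approx 311.99$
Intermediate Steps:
$S = \sqrt{46}$ ($S = \sqrt{51 - 5} = \sqrt{46} \approx 6.7823$)
$S^{3} = \left(\sqrt{46}\right)^{3} = 46 \sqrt{46}$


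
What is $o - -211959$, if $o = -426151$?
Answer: $-214192$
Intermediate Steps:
$o - -211959 = -426151 - -211959 = -426151 + 211959 = -214192$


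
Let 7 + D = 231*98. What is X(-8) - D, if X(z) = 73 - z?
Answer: -22550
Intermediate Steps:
D = 22631 (D = -7 + 231*98 = -7 + 22638 = 22631)
X(-8) - D = (73 - 1*(-8)) - 1*22631 = (73 + 8) - 22631 = 81 - 22631 = -22550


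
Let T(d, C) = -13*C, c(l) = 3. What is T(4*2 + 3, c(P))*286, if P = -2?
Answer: -11154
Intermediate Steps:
T(4*2 + 3, c(P))*286 = -13*3*286 = -39*286 = -11154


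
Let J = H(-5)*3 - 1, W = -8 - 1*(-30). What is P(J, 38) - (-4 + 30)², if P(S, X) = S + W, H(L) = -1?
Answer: -658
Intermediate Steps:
W = 22 (W = -8 + 30 = 22)
J = -4 (J = -1*3 - 1 = -3 - 1 = -4)
P(S, X) = 22 + S (P(S, X) = S + 22 = 22 + S)
P(J, 38) - (-4 + 30)² = (22 - 4) - (-4 + 30)² = 18 - 1*26² = 18 - 1*676 = 18 - 676 = -658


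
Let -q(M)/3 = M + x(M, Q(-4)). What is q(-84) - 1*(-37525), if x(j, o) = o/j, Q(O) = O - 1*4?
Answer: 264437/7 ≈ 37777.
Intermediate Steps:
Q(O) = -4 + O (Q(O) = O - 4 = -4 + O)
q(M) = -3*M + 24/M (q(M) = -3*(M + (-4 - 4)/M) = -3*(M - 8/M) = -3*M + 24/M)
q(-84) - 1*(-37525) = (-3*(-84) + 24/(-84)) - 1*(-37525) = (252 + 24*(-1/84)) + 37525 = (252 - 2/7) + 37525 = 1762/7 + 37525 = 264437/7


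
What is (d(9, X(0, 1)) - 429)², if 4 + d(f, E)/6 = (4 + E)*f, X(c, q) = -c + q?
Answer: 33489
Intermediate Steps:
X(c, q) = q - c
d(f, E) = -24 + 6*f*(4 + E) (d(f, E) = -24 + 6*((4 + E)*f) = -24 + 6*(f*(4 + E)) = -24 + 6*f*(4 + E))
(d(9, X(0, 1)) - 429)² = ((-24 + 24*9 + 6*(1 - 1*0)*9) - 429)² = ((-24 + 216 + 6*(1 + 0)*9) - 429)² = ((-24 + 216 + 6*1*9) - 429)² = ((-24 + 216 + 54) - 429)² = (246 - 429)² = (-183)² = 33489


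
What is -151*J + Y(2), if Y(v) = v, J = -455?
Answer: 68707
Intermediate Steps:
-151*J + Y(2) = -151*(-455) + 2 = 68705 + 2 = 68707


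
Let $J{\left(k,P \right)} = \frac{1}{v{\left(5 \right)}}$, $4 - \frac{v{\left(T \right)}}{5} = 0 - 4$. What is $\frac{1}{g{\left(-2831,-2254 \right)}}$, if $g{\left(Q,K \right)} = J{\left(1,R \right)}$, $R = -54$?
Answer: $40$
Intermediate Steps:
$v{\left(T \right)} = 40$ ($v{\left(T \right)} = 20 - 5 \left(0 - 4\right) = 20 - -20 = 20 + 20 = 40$)
$J{\left(k,P \right)} = \frac{1}{40}$
$g{\left(Q,K \right)} = \frac{1}{40}$
$\frac{1}{g{\left(-2831,-2254 \right)}} = \frac{1}{\frac{1}{40}} = 40$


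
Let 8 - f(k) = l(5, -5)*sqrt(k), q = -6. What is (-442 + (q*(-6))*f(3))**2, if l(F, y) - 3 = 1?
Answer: 85924 + 44352*sqrt(3) ≈ 1.6274e+5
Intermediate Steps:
l(F, y) = 4 (l(F, y) = 3 + 1 = 4)
f(k) = 8 - 4*sqrt(k)
(-442 + (q*(-6))*f(3))**2 = (-442 + (-6*(-6))*(8 - 4*sqrt(3)))**2 = (-442 + 36*(8 - 4*sqrt(3)))**2 = (-442 + (288 - 144*sqrt(3)))**2 = (-154 - 144*sqrt(3))**2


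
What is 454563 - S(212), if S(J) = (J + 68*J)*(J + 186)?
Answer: -5367381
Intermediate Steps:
S(J) = 69*J*(186 + J) (S(J) = (69*J)*(186 + J) = 69*J*(186 + J))
454563 - S(212) = 454563 - 69*212*(186 + 212) = 454563 - 69*212*398 = 454563 - 1*5821944 = 454563 - 5821944 = -5367381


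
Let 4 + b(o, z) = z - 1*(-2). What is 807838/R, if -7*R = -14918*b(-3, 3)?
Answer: 2827433/7459 ≈ 379.06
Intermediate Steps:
b(o, z) = -2 + z (b(o, z) = -4 + (z - 1*(-2)) = -4 + (z + 2) = -4 + (2 + z) = -2 + z)
R = 14918/7 (R = -(-14918)*(-2 + 3)/7 = -(-14918)/7 = -⅐*(-14918) = 14918/7 ≈ 2131.1)
807838/R = 807838/(14918/7) = 807838*(7/14918) = 2827433/7459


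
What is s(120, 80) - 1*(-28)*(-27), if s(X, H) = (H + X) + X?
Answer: -436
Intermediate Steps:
s(X, H) = H + 2*X
s(120, 80) - 1*(-28)*(-27) = (80 + 2*120) - 1*(-28)*(-27) = (80 + 240) + 28*(-27) = 320 - 756 = -436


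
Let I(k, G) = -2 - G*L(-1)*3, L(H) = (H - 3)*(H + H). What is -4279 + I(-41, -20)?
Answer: -3801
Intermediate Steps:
L(H) = 2*H*(-3 + H) (L(H) = (-3 + H)*(2*H) = 2*H*(-3 + H))
I(k, G) = -2 - 24*G (I(k, G) = -2 - G*(2*(-1)*(-3 - 1))*3 = -2 - G*(2*(-1)*(-4))*3 = -2 - G*8*3 = -2 - 8*G*3 = -2 - 24*G)
-4279 + I(-41, -20) = -4279 + (-2 - 24*(-20)) = -4279 + (-2 + 480) = -4279 + 478 = -3801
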